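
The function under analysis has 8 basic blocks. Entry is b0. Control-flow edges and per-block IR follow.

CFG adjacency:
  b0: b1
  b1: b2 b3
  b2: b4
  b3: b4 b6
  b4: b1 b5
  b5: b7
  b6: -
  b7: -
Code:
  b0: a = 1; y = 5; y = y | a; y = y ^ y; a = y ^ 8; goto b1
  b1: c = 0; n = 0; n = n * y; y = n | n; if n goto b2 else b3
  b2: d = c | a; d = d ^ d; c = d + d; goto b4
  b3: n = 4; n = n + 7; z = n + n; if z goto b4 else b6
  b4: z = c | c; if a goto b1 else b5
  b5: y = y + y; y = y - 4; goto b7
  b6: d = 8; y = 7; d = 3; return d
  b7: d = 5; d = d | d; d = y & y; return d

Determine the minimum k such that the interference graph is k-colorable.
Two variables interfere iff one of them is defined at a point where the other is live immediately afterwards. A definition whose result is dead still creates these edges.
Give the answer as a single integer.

Answer: 4

Working:
Block summaries:
  b0: {a,y} / ∅
  b1: {c,n,y} / {y}
  b2: {c,d} / {a,c}
  b3: {n,z} / ∅
  b4: {z} / {a,c}
  b5: {y} / {y}
  b6: {d,y} / ∅
  b7: {d} / {y}

Liveness:
  b0 li=∅ lo={a,y}
  b1 li={a,y} lo={a,c,y}
  b2 li={a,c,y} lo={a,c,y}
  b3 li={a,c,y} lo={a,c,y}
  b4 li={a,c,y} lo={a,y}
  b5 li={y} lo={y}
  b6 li=∅ lo=∅
  b7 li={y} lo=∅

Interfere edges:
  a↔{c,d,n,y,z}
  c↔{a,n,y,z}
  d↔{a,y}
  n↔{a,c,y}
  y↔{a,c,d,n,z}
  z↔{a,c,y}

Chromatic number:
  {a,c,n,y} pairwise interfere (4-clique) ⇒ χ ≥ 4
  4-colouring: R0={a}  R1={y}  R2={c,d}  R3={n,z}
  χ = 4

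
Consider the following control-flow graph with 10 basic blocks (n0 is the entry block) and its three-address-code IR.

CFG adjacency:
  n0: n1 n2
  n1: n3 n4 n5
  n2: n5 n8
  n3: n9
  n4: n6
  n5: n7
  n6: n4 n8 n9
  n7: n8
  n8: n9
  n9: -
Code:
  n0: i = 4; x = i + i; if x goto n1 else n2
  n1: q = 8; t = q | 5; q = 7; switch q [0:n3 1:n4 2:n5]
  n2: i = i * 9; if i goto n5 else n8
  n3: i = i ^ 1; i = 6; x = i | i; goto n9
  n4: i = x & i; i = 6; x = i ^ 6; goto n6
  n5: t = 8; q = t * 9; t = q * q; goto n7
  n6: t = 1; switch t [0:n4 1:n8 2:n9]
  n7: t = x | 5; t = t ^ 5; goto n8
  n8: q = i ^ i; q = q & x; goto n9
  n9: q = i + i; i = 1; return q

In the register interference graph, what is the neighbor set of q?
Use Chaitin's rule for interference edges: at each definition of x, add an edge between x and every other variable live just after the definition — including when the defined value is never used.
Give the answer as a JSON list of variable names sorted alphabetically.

Answer: ["i", "x"]

Analysis:
Block summaries:
  n0 def {i,x} use ∅
  n1 def {q,t} use ∅
  n2 def {i} use {i}
  n3 def {i,x} use {i}
  n4 def {i,x} use {i,x}
  n5 def {q,t} use ∅
  n6 def {t} use ∅
  n7 def {t} use {x}
  n8 def {q} use {i,x}
  n9 def {i,q} use {i}

Backward fixpoint:
  n0: in=∅ out={i,x}
  n1: in={i,x} out={i,x}
  n2: in={i,x} out={i,x}
  n3: in={i} out={i}
  n4: in={i,x} out={i,x}
  n5: in={i,x} out={i,x}
  n6: in={i,x} out={i,x}
  n7: in={i,x} out={i,x}
  n8: in={i,x} out={i}
  n9: in={i} out=∅

Interference:
  i↔{q,t,x}
  q↔{i,x}
  t↔{i,x}
  x↔{i,q,t}

N(q) = ["i", "x"]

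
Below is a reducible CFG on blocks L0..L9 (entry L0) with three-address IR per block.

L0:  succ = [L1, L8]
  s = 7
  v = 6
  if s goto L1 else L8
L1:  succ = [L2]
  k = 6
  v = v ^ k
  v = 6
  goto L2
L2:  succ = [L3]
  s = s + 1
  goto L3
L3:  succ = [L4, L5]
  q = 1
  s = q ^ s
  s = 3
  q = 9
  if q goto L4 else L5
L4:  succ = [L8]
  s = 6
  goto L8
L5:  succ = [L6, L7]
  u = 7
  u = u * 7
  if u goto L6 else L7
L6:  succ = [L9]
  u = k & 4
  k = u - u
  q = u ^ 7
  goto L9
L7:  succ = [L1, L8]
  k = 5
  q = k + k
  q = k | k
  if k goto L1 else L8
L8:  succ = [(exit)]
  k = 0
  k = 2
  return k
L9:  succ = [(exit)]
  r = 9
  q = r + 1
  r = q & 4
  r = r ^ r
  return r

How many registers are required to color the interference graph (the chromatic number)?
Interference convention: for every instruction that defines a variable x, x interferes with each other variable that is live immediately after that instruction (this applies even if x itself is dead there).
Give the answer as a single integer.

Per-block:
  L0: {s,v} / ∅
  L1: {k,v} / {v}
  L2: {s} / {s}
  L3: {q,s} / {s}
  L4: {s} / ∅
  L5: {u} / ∅
  L6: {k,q,u} / {k}
  L7: {k,q} / ∅
  L8: {k} / ∅
  L9: {q,r} / ∅

Backward fixpoint:
  L0: in=∅ out={s,v}
  L1: in={s,v} out={k,s,v}
  L2: in={k,s,v} out={k,s,v}
  L3: in={k,s,v} out={k,s,v}
  L4: in=∅ out=∅
  L5: in={k,s,v} out={k,s,v}
  L6: in={k} out=∅
  L7: in={s,v} out={s,v}
  L8: in=∅ out=∅
  L9: in=∅ out=∅

Interference:
  k: {q,s,u,v}
  q: {k,s,v}
  r: ∅
  s: {k,q,u,v}
  u: {k,s,v}
  v: {k,q,s,u}

Colouring:
  lower bound: {k,q,s,v} mutually conflict ⇒ χ ≥ 4
  assign k→R0 q→R3 r→R0 s→R1 u→R3 v→R2 — no edge inside a register ⇒ χ ≤ 4
  χ = 4

Answer: 4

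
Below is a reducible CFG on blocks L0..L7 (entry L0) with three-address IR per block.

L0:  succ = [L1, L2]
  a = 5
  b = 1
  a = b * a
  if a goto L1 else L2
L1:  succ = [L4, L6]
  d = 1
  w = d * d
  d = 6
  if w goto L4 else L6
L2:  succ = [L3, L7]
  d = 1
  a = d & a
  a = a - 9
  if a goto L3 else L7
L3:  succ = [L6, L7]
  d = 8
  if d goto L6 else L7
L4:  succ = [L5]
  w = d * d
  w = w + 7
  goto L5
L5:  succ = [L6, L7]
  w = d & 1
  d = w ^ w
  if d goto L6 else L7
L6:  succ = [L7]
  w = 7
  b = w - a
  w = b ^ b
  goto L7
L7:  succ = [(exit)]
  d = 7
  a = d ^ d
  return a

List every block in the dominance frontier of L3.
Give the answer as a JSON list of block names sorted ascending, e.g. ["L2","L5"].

idom tree: L1←L0 L2←L0 L3←L2 L4←L1 L5←L4 L6←L0 L7←L0
Dom at joins:
  L6: preds {L1,L3,L5}: {L0,L1} ∩ {L0,L2,L3} ∩ {L0,L1,L4,L5} = {L0}; idom=L0
  L7: preds {L2,L3,L5,L6}: {L0,L2} ∩ {L0,L2,L3} ∩ {L0,L1,L4,L5} ∩ {L0,L6} = {L0}; idom=L0

DF walk-up:
  join L6 pred L1: L1 stop@L0
  join L6 pred L3: L3→L2 stop@L0
  join L6 pred L5: L5→L4→L1 stop@L0
  join L7 pred L2: L2 stop@L0
  join L7 pred L3: L3→L2 stop@L0
  join L7 pred L5: L5→L4→L1 stop@L0
  join L7 pred L6: L6 stop@L0
  L0: DF=∅
  L1: DF={L6,L7}
  L2: DF={L6,L7}
  L3: DF={L6,L7}
  L4: DF={L6,L7}
  L5: DF={L6,L7}
  L6: DF={L7}
  L7: DF=∅

DF(L3) = ["L6", "L7"]

Answer: ["L6", "L7"]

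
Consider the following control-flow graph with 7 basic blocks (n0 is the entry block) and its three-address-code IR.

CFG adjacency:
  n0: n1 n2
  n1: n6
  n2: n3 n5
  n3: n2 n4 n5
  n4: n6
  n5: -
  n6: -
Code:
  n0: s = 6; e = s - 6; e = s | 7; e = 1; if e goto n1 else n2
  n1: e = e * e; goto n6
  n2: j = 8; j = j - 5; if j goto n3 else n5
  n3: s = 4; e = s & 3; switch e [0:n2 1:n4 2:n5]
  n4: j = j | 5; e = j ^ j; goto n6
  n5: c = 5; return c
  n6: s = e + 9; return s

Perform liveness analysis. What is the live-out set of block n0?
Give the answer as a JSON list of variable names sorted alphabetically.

Block summaries:
  n0: def={e,s} ue=∅
  n1: def={e} ue={e}
  n2: def={j} ue=∅
  n3: def={e,s} ue=∅
  n4: def={e,j} ue={j}
  n5: def={c} ue=∅
  n6: def={s} ue={e}

Liveness:
  n0 li=∅ lo={e}
  n1 li={e} lo={e}
  n2 li=∅ lo={j}
  n3 li={j} lo={j}
  n4 li={j} lo={e}
  n5 li=∅ lo=∅
  n6 li={e} lo=∅

live-out(n0) = ["e"]

Answer: ["e"]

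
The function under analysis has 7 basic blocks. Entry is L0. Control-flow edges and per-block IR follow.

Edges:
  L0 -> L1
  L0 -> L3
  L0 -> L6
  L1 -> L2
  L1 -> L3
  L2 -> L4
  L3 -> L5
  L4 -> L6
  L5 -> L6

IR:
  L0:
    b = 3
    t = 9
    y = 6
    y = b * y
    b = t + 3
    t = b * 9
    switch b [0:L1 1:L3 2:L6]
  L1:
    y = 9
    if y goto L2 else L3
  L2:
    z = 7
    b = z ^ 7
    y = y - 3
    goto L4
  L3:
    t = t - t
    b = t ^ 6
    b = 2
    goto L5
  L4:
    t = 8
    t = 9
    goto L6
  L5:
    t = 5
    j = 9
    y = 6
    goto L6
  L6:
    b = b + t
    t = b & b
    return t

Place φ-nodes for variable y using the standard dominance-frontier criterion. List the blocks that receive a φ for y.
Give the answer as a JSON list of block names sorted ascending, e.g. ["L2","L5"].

Answer: ["L3", "L6"]

Working:
idom tree: L1←L0 L2←L1 L3←L0 L4←L2 L5←L3 L6←L0
Join-block Dom:
  L3: preds {L0,L1}: {L0} ∩ {L0,L1} = {L0}; idom=L0
  L6: preds {L0,L4,L5}: {L0} ∩ {L0,L1,L2,L4} ∩ {L0,L3,L5} = {L0}; idom=L0

DF derivation:
  L3←L0: walk · to L0
  L3←L1: walk L1 to L0
  L6←L0: walk · to L0
  L6←L4: walk L4→L2→L1 to L0
  L6←L5: walk L5→L3 to L0
  DF(L0)=∅
  DF(L1)={L3,L6}
  DF(L2)={L6}
  DF(L3)={L6}
  DF(L4)={L6}
  DF(L5)={L6}
  DF(L6)=∅

φ for y: defs {L0,L1,L2,L5}
  DF⁺ = {L3,L6}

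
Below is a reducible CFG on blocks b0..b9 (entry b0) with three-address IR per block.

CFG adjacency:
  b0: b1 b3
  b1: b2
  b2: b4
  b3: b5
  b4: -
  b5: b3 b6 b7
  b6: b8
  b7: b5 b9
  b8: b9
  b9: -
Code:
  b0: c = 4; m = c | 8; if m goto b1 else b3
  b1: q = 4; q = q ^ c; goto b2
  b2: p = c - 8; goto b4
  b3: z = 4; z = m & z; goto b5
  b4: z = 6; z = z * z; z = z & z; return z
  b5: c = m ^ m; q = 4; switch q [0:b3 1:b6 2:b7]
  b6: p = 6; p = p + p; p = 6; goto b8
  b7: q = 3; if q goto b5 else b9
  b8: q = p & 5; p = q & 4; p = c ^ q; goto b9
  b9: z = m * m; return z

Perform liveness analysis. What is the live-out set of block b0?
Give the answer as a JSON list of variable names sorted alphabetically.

Block summaries:
  b0: def={c,m} ue=∅
  b1: def={q} ue={c}
  b2: def={p} ue={c}
  b3: def={z} ue={m}
  b4: def={z} ue=∅
  b5: def={c,q} ue={m}
  b6: def={p} ue=∅
  b7: def={q} ue=∅
  b8: def={p,q} ue={c,p}
  b9: def={z} ue={m}

Live sets:
  b0 li=∅ lo={c,m}
  b1 li={c} lo={c}
  b2 li={c} lo=∅
  b3 li={m} lo={m}
  b4 li=∅ lo=∅
  b5 li={m} lo={c,m}
  b6 li={c,m} lo={c,m,p}
  b7 li={m} lo={m}
  b8 li={c,m,p} lo={m}
  b9 li={m} lo=∅

live-out(b0) = ["c", "m"]

Answer: ["c", "m"]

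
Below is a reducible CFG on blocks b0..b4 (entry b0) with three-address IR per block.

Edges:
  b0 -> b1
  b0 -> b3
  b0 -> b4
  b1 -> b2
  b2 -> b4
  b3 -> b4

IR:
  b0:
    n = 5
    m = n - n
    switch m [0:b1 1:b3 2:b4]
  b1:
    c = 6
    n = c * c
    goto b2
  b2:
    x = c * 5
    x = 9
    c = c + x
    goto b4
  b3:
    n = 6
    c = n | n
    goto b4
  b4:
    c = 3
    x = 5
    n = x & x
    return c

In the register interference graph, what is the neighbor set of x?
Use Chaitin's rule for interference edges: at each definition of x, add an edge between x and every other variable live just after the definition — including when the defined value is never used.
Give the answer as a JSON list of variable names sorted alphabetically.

Block summaries:
  b0: def={m,n} ue=∅
  b1: def={c,n} ue=∅
  b2: def={c,x} ue={c}
  b3: def={c,n} ue=∅
  b4: def={c,n,x} ue=∅

Backward fixpoint:
  live b0: ∅→∅
  live b1: ∅→{c}
  live b2: {c}→∅
  live b3: ∅→∅
  live b4: ∅→∅

Interference:
  c↔{n,x}
  m↔∅
  n↔{c}
  x↔{c}

N(x) = ["c"]

Answer: ["c"]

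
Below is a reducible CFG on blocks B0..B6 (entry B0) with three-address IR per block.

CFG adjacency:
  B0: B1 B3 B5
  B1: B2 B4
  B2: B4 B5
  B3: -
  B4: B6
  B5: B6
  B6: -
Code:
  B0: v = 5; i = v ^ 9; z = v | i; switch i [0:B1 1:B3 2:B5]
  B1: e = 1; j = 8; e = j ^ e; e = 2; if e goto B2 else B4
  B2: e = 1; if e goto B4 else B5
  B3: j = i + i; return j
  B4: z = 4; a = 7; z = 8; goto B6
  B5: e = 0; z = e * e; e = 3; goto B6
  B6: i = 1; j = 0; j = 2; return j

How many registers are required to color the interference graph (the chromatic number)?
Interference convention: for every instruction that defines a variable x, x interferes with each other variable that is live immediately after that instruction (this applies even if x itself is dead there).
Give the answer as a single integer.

Answer: 2

Derivation:
def/use:
  B0: {i,v,z} / ∅
  B1: {e,j} / ∅
  B2: {e} / ∅
  B3: {j} / {i}
  B4: {a,z} / ∅
  B5: {e,z} / ∅
  B6: {i,j} / ∅

Live sets:
  B0 li=∅ lo={i}
  B1 li=∅ lo=∅
  B2 li=∅ lo=∅
  B3 li={i} lo=∅
  B4 li=∅ lo=∅
  B5 li=∅ lo=∅
  B6 li=∅ lo=∅

Interfere edges:
  a — ∅
  e — {j}
  i — {v,z}
  j — {e}
  v — {i}
  z — {i}

Registers:
  clique {e,j} ⇒ need ≥ 2
  assign a→r0 e→r0 i→r0 j→r1 v→r1 z→r1 — no edge inside a register ⇒ χ ≤ 2
  χ = 2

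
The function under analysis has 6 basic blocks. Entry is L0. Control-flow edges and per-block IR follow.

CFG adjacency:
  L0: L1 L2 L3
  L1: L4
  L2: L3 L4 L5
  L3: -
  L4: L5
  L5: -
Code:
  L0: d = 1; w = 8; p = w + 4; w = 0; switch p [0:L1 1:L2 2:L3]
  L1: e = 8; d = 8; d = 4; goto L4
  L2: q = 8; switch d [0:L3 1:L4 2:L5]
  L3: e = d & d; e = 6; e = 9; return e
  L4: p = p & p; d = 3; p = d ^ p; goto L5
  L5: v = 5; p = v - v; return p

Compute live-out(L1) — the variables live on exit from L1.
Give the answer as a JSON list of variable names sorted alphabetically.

Answer: ["p"]

Analysis:
def/use:
  L0: {d,p,w} / ∅
  L1: {d,e} / ∅
  L2: {q} / {d}
  L3: {e} / {d}
  L4: {d,p} / {p}
  L5: {p,v} / ∅

Liveness:
  live L0: ∅→{d,p}
  live L1: {p}→{p}
  live L2: {d,p}→{d,p}
  live L3: {d}→∅
  live L4: {p}→∅
  live L5: ∅→∅

live-out(L1) = ["p"]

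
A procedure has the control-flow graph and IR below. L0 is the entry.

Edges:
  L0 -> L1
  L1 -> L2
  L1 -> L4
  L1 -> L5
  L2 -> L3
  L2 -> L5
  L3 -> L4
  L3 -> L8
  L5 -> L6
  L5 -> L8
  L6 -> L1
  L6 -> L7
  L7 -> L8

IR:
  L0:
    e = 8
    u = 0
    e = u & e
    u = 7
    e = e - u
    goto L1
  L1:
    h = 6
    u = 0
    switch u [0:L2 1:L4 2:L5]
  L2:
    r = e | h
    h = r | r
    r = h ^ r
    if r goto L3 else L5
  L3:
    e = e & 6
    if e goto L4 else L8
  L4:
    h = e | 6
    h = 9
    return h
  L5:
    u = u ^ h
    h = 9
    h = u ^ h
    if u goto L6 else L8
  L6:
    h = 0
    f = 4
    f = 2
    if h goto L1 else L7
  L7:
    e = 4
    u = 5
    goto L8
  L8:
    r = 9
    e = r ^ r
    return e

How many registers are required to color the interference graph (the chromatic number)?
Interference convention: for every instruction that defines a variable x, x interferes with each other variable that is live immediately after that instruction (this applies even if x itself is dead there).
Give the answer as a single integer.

def/use:
  L0: def={e,u} ue=∅
  L1: def={h,u} ue=∅
  L2: def={h,r} ue={e,h}
  L3: def={e} ue={e}
  L4: def={h} ue={e}
  L5: def={h,u} ue={h,u}
  L6: def={f,h} ue=∅
  L7: def={e,u} ue=∅
  L8: def={e,r} ue=∅

Liveness:
  L0: in=∅ out={e}
  L1: in={e} out={e,h,u}
  L2: in={e,h,u} out={e,h,u}
  L3: in={e} out={e}
  L4: in={e} out=∅
  L5: in={e,h,u} out={e}
  L6: in={e} out={e}
  L7: in=∅ out=∅
  L8: in=∅ out=∅

Interfere edges:
  e — {f,h,r,u}
  f — {e,h}
  h — {e,f,r,u}
  r — {e,h,u}
  u — {e,h,r}

Chromatic number:
  clique {e,h,r,u} ⇒ need ≥ 4
  assign e→R0 f→R2 h→R1 r→R2 u→R3 — no edge inside a register ⇒ χ ≤ 4
  χ = 4

Answer: 4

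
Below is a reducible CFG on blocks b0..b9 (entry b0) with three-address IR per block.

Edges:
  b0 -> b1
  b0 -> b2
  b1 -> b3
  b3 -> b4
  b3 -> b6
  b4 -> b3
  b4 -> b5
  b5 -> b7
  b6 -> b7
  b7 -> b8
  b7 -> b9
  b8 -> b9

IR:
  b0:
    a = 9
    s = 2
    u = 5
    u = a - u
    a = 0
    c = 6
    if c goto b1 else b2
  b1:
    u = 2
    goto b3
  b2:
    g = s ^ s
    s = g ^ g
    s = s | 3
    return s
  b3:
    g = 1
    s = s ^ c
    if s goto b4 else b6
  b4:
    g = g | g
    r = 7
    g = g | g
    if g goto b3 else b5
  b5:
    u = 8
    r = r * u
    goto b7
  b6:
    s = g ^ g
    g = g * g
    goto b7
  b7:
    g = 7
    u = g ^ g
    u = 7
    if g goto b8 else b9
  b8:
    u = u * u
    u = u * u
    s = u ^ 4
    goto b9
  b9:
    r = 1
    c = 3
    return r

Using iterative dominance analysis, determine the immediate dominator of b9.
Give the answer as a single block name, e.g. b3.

idom tree: b1←b0 b2←b0 b3←b1 b4←b3 b5←b4 b6←b3 b7←b3 b8←b7 b9←b7
Join-block Dom:
  b3: preds {b1,b4}: {b0,b1} ∩ {b0,b1,b3,b4} = {b0,b1}; idom=b1
  b7: preds {b5,b6}: {b0,b1,b3,b4,b5} ∩ {b0,b1,b3,b6} = {b0,b1,b3}; idom=b3
  b9: preds {b7,b8}: {b0,b1,b3,b7} ∩ {b0,b1,b3,b7,b8} = {b0,b1,b3,b7}; idom=b7

idom(b9) = b7

Answer: b7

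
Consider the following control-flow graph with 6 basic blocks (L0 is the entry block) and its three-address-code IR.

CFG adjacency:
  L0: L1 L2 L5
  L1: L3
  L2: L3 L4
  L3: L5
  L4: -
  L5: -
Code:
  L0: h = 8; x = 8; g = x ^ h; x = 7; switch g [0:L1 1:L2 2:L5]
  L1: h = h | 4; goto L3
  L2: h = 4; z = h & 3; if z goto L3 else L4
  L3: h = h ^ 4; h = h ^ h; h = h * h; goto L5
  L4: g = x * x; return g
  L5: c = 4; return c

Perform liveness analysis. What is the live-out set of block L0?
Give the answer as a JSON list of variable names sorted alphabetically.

def/use:
  L0 def {g,h,x} use ∅
  L1 def {h} use {h}
  L2 def {h,z} use ∅
  L3 def {h} use {h}
  L4 def {g} use {x}
  L5 def {c} use ∅

Liveness:
  L0 li=∅ lo={h,x}
  L1 li={h} lo={h}
  L2 li={x} lo={h,x}
  L3 li={h} lo=∅
  L4 li={x} lo=∅
  L5 li=∅ lo=∅

live-out(L0) = ["h", "x"]

Answer: ["h", "x"]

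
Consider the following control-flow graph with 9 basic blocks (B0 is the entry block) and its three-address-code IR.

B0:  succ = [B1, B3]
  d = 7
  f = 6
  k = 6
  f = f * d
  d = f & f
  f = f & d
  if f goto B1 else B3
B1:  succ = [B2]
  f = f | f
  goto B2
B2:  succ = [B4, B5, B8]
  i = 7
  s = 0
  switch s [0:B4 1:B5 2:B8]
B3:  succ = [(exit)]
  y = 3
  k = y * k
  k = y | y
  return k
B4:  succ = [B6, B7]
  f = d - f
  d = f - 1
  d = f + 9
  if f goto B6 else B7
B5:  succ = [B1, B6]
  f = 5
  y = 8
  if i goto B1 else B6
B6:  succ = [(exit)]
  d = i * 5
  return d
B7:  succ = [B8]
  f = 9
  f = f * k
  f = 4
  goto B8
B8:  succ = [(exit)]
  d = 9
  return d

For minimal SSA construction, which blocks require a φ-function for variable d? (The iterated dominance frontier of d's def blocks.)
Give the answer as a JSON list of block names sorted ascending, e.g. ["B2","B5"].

idom tree: B1←B0 B2←B1 B3←B0 B4←B2 B5←B2 B6←B2 B7←B4 B8←B2
Dom∩ at merges:
  B1: preds {B0,B5}: {B0} ∩ {B0,B1,B2,B5} = {B0}; idom=B0
  B6: preds {B4,B5}: {B0,B1,B2,B4} ∩ {B0,B1,B2,B5} = {B0,B1,B2}; idom=B2
  B8: preds {B2,B7}: {B0,B1,B2} ∩ {B0,B1,B2,B4,B7} = {B0,B1,B2}; idom=B2

DF walk-up:
  B1←B0: walk · to B0
  B1←B5: walk B5→B2→B1 to B0
  B6←B4: walk B4 to B2
  B6←B5: walk B5 to B2
  B8←B2: walk · to B2
  B8←B7: walk B7→B4 to B2
  DF(B0)=∅
  DF(B1)={B1}
  DF(B2)={B1}
  DF(B3)=∅
  DF(B4)={B6,B8}
  DF(B5)={B1,B6}
  DF(B6)=∅
  DF(B7)={B8}
  DF(B8)=∅

φ for d: defs {B0,B4,B6,B8}
  DF⁺ = {B6,B8}

Answer: ["B6", "B8"]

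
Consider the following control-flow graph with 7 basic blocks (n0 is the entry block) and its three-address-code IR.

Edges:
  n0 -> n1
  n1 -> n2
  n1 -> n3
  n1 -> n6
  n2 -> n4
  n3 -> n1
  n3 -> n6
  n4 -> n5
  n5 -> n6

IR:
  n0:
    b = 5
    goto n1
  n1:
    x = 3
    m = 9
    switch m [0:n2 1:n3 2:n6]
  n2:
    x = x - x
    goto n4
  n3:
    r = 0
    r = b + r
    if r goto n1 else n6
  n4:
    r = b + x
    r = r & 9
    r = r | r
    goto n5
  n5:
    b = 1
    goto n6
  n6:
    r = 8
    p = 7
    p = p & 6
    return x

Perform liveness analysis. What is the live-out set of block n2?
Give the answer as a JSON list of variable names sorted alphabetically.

Answer: ["b", "x"]

Derivation:
def/use:
  n0: {b} / ∅
  n1: {m,x} / ∅
  n2: {x} / {x}
  n3: {r} / {b}
  n4: {r} / {b,x}
  n5: {b} / ∅
  n6: {p,r} / {x}

Live sets:
  n0 li=∅ lo={b}
  n1 li={b} lo={b,x}
  n2 li={b,x} lo={b,x}
  n3 li={b,x} lo={b,x}
  n4 li={b,x} lo={x}
  n5 li={x} lo={x}
  n6 li={x} lo=∅

live-out(n2) = ["b", "x"]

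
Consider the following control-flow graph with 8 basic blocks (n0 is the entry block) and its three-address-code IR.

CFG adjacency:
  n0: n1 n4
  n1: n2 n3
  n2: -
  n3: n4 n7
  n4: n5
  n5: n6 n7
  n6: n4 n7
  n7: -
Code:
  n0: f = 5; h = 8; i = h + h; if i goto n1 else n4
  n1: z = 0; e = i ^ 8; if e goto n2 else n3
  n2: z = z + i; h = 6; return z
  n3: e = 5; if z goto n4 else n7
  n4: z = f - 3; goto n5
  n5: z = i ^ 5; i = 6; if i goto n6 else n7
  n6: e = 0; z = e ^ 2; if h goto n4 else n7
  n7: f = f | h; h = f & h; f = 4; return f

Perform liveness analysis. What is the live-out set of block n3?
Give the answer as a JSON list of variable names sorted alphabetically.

def/use:
  n0: def={f,h,i} ue=∅
  n1: def={e,z} ue={i}
  n2: def={h,z} ue={i,z}
  n3: def={e} ue={z}
  n4: def={z} ue={f}
  n5: def={i,z} ue={i}
  n6: def={e,z} ue={h}
  n7: def={f,h} ue={f,h}

Live sets:
  live n0: ∅→{f,h,i}
  live n1: {f,h,i}→{f,h,i,z}
  live n2: {i,z}→∅
  live n3: {f,h,i,z}→{f,h,i}
  live n4: {f,h,i}→{f,h,i}
  live n5: {f,h,i}→{f,h,i}
  live n6: {f,h,i}→{f,h,i}
  live n7: {f,h}→∅

live-out(n3) = ["f", "h", "i"]

Answer: ["f", "h", "i"]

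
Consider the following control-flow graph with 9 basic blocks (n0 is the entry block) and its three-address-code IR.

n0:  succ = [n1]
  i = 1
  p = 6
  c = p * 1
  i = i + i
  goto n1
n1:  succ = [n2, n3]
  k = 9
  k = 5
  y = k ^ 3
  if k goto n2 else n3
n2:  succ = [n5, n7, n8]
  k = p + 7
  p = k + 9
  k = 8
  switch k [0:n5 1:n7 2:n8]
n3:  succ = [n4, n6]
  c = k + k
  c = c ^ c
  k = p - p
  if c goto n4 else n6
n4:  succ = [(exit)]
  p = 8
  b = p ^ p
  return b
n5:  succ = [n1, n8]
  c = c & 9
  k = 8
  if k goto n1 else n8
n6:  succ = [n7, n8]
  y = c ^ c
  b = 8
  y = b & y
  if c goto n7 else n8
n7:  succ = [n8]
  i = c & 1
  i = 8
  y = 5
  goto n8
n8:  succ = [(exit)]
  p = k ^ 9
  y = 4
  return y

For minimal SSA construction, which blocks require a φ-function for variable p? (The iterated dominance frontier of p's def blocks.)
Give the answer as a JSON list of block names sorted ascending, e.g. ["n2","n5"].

idom tree: n1←n0 n2←n1 n3←n1 n4←n3 n5←n2 n6←n3 n7←n1 n8←n1
Join-block Dom:
  n1: preds {n0,n5}: {n0} ∩ {n0,n1,n2,n5} = {n0}; idom=n0
  n7: preds {n2,n6}: {n0,n1,n2} ∩ {n0,n1,n3,n6} = {n0,n1}; idom=n1
  n8: preds {n2,n5,n6,n7}: {n0,n1,n2} ∩ {n0,n1,n2,n5} ∩ {n0,n1,n3,n6} ∩ {n0,n1,n7} = {n0,n1}; idom=n1

DF walk-up:
  n1←n0: walk · to n0
  n1←n5: walk n5→n2→n1 to n0
  n7←n2: walk n2 to n1
  n7←n6: walk n6→n3 to n1
  n8←n2: walk n2 to n1
  n8←n5: walk n5→n2 to n1
  n8←n6: walk n6→n3 to n1
  n8←n7: walk n7 to n1
  DF(n0)=∅
  DF(n1)={n1}
  DF(n2)={n1,n7,n8}
  DF(n3)={n7,n8}
  DF(n4)=∅
  DF(n5)={n1,n8}
  DF(n6)={n7,n8}
  DF(n7)={n8}
  DF(n8)=∅

φ for p: defs {n0,n2,n4,n8}
  DF⁺ = {n1,n7,n8}

Answer: ["n1", "n7", "n8"]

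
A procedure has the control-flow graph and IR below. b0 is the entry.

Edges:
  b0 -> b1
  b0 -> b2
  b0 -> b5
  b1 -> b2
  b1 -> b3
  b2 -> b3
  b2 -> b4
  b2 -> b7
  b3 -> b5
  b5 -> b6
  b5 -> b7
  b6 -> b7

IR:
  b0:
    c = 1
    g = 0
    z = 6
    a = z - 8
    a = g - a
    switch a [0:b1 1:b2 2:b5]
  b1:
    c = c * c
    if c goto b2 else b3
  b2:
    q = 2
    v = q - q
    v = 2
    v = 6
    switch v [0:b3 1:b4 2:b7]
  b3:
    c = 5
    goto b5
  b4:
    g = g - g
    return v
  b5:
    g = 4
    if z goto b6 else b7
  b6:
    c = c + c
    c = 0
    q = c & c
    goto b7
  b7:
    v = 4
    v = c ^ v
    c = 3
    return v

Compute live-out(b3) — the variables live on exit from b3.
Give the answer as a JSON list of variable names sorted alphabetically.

def/use:
  b0: {a,c,g,z} / ∅
  b1: {c} / {c}
  b2: {q,v} / ∅
  b3: {c} / ∅
  b4: {g} / {g,v}
  b5: {g} / {z}
  b6: {c,q} / {c}
  b7: {c,v} / {c}

Live sets:
  live b0: ∅→{c,g,z}
  live b1: {c,g,z}→{c,g,z}
  live b2: {c,g,z}→{c,g,v,z}
  live b3: {z}→{c,z}
  live b4: {g,v}→∅
  live b5: {c,z}→{c}
  live b6: {c}→{c}
  live b7: {c}→∅

live-out(b3) = ["c", "z"]

Answer: ["c", "z"]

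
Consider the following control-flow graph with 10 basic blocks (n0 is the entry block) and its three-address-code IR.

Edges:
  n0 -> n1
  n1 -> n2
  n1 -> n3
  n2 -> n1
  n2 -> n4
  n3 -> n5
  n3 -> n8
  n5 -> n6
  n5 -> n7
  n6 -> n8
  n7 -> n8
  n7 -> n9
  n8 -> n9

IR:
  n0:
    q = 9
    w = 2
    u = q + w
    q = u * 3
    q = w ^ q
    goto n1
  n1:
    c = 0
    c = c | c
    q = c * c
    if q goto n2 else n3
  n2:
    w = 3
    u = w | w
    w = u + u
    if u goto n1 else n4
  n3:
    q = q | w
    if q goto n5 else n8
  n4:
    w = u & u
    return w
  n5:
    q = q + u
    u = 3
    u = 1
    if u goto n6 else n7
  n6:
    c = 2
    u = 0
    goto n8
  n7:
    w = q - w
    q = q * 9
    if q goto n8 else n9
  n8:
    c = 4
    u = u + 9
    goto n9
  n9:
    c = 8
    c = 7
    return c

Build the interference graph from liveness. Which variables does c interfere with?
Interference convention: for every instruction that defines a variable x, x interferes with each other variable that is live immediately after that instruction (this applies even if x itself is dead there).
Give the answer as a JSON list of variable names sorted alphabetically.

Block summaries:
  n0: {q,u,w} / ∅
  n1: {c,q} / ∅
  n2: {u,w} / ∅
  n3: {q} / {q,w}
  n4: {w} / {u}
  n5: {q,u} / {q,u}
  n6: {c,u} / ∅
  n7: {q,w} / {q,w}
  n8: {c,u} / {u}
  n9: {c} / ∅

Liveness:
  n0 li=∅ lo={u,w}
  n1 li={u,w} lo={q,u,w}
  n2 li=∅ lo={u,w}
  n3 li={q,u,w} lo={q,u,w}
  n4 li={u} lo=∅
  n5 li={q,u,w} lo={q,u,w}
  n6 li=∅ lo={u}
  n7 li={q,u,w} lo={u}
  n8 li={u} lo=∅
  n9 li=∅ lo=∅

Conflict graph:
  c: {u,w}
  q: {u,w}
  u: {c,q,w}
  w: {c,q,u}

N(c) = ["u", "w"]

Answer: ["u", "w"]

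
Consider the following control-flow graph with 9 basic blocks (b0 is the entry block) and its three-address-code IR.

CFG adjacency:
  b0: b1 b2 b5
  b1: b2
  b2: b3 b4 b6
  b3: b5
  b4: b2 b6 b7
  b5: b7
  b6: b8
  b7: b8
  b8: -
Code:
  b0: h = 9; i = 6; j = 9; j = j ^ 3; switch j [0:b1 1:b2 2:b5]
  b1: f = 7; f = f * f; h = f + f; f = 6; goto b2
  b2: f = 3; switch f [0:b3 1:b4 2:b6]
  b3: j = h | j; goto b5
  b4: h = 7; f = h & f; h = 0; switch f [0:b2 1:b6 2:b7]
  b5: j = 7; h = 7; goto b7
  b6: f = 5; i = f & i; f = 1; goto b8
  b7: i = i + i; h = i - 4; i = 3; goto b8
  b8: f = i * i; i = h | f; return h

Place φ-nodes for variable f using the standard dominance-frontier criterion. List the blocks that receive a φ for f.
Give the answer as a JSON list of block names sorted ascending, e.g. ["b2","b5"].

Answer: ["b2", "b5", "b6", "b7", "b8"]

Working:
idom tree: b1←b0 b2←b0 b3←b2 b4←b2 b5←b0 b6←b2 b7←b0 b8←b0
Dom at joins:
  b2: preds {b0,b1,b4}: {b0} ∩ {b0,b1} ∩ {b0,b2,b4} = {b0}; idom=b0
  b5: preds {b0,b3}: {b0} ∩ {b0,b2,b3} = {b0}; idom=b0
  b6: preds {b2,b4}: {b0,b2} ∩ {b0,b2,b4} = {b0,b2}; idom=b2
  b7: preds {b4,b5}: {b0,b2,b4} ∩ {b0,b5} = {b0}; idom=b0
  b8: preds {b6,b7}: {b0,b2,b6} ∩ {b0,b7} = {b0}; idom=b0

DF derivation:
  join b2 pred b0: · stop@b0
  join b2 pred b1: b1 stop@b0
  join b2 pred b4: b4→b2 stop@b0
  join b5 pred b0: · stop@b0
  join b5 pred b3: b3→b2 stop@b0
  join b6 pred b2: · stop@b2
  join b6 pred b4: b4 stop@b2
  join b7 pred b4: b4→b2 stop@b0
  join b7 pred b5: b5 stop@b0
  join b8 pred b6: b6→b2 stop@b0
  join b8 pred b7: b7 stop@b0
  DF(b0)=∅
  DF(b1)={b2}
  DF(b2)={b2,b5,b7,b8}
  DF(b3)={b5}
  DF(b4)={b2,b6,b7}
  DF(b5)={b7}
  DF(b6)={b8}
  DF(b7)={b8}
  DF(b8)=∅

φ for f: defs {b1,b2,b4,b6,b8}
  DF⁺ = {b2,b5,b6,b7,b8}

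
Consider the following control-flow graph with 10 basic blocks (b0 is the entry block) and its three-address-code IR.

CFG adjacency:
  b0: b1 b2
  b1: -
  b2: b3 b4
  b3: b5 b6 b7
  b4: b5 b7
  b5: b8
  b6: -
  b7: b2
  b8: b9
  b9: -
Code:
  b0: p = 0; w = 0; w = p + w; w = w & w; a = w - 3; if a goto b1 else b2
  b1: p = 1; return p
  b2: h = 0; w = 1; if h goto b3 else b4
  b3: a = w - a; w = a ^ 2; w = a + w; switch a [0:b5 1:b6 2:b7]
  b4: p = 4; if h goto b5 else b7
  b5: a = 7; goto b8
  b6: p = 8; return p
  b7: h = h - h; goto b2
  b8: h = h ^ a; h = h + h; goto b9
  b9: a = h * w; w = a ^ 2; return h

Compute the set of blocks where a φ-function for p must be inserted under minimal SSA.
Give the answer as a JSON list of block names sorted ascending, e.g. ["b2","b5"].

Answer: ["b2", "b5", "b7"]

Working:
idom tree: b1←b0 b2←b0 b3←b2 b4←b2 b5←b2 b6←b3 b7←b2 b8←b5 b9←b8
Join-block Dom:
  b2: preds {b0,b7}: {b0} ∩ {b0,b2,b7} = {b0}; idom=b0
  b5: preds {b3,b4}: {b0,b2,b3} ∩ {b0,b2,b4} = {b0,b2}; idom=b2
  b7: preds {b3,b4}: {b0,b2,b3} ∩ {b0,b2,b4} = {b0,b2}; idom=b2

DF walk-up:
  join b2 pred b0: · stop@b0
  join b2 pred b7: b7→b2 stop@b0
  join b5 pred b3: b3 stop@b2
  join b5 pred b4: b4 stop@b2
  join b7 pred b3: b3 stop@b2
  join b7 pred b4: b4 stop@b2
  DF(b0)=∅
  DF(b1)=∅
  DF(b2)={b2}
  DF(b3)={b5,b7}
  DF(b4)={b5,b7}
  DF(b5)=∅
  DF(b6)=∅
  DF(b7)={b2}
  DF(b8)=∅
  DF(b9)=∅

φ for p: defs {b0,b1,b4,b6}
  DF⁺ = {b2,b5,b7}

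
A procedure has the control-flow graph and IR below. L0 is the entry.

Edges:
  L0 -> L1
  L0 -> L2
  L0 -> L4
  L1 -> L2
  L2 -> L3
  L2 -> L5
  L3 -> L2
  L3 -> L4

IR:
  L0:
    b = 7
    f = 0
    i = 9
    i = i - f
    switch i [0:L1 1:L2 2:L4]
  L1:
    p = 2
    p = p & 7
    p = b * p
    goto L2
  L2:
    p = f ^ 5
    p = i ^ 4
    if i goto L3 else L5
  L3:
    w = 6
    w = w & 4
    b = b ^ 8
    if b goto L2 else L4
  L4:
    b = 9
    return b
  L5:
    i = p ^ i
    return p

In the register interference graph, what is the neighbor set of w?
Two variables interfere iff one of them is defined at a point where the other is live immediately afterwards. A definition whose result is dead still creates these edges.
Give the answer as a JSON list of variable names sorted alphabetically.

Per-block:
  L0 def {b,f,i} use ∅
  L1 def {p} use {b}
  L2 def {p} use {f,i}
  L3 def {b,w} use {b}
  L4 def {b} use ∅
  L5 def {i} use {i,p}

Liveness:
  live L0: ∅→{b,f,i}
  live L1: {b,f,i}→{b,f,i}
  live L2: {b,f,i}→{b,f,i,p}
  live L3: {b,f,i}→{b,f,i}
  live L4: ∅→∅
  live L5: {i,p}→∅

Interfere edges:
  b: {f,i,p,w}
  f: {b,i,p,w}
  i: {b,f,p,w}
  p: {b,f,i}
  w: {b,f,i}

N(w) = ["b", "f", "i"]

Answer: ["b", "f", "i"]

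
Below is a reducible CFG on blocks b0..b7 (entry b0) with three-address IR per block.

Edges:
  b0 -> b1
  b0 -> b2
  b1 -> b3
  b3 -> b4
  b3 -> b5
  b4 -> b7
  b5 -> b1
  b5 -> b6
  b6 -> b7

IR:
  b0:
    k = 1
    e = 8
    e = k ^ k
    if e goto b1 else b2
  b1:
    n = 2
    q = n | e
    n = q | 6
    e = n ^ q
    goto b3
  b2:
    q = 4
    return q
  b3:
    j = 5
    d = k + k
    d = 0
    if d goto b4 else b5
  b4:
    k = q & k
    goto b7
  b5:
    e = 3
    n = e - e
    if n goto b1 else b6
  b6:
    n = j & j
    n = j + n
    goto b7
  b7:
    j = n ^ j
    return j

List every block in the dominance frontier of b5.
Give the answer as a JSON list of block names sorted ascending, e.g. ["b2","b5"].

Answer: ["b1", "b7"]

Analysis:
idom tree: b1←b0 b2←b0 b3←b1 b4←b3 b5←b3 b6←b5 b7←b3
Dom∩ at merges:
  b1: preds {b0,b5}: {b0} ∩ {b0,b1,b3,b5} = {b0}; idom=b0
  b7: preds {b4,b6}: {b0,b1,b3,b4} ∩ {b0,b1,b3,b5,b6} = {b0,b1,b3}; idom=b3

Frontier:
  join b1 pred b0: · stop@b0
  join b1 pred b5: b5→b3→b1 stop@b0
  join b7 pred b4: b4 stop@b3
  join b7 pred b6: b6→b5 stop@b3
  b0 → ∅
  b1 → {b1}
  b2 → ∅
  b3 → {b1}
  b4 → {b7}
  b5 → {b1,b7}
  b6 → {b7}
  b7 → ∅

DF(b5) = ["b1", "b7"]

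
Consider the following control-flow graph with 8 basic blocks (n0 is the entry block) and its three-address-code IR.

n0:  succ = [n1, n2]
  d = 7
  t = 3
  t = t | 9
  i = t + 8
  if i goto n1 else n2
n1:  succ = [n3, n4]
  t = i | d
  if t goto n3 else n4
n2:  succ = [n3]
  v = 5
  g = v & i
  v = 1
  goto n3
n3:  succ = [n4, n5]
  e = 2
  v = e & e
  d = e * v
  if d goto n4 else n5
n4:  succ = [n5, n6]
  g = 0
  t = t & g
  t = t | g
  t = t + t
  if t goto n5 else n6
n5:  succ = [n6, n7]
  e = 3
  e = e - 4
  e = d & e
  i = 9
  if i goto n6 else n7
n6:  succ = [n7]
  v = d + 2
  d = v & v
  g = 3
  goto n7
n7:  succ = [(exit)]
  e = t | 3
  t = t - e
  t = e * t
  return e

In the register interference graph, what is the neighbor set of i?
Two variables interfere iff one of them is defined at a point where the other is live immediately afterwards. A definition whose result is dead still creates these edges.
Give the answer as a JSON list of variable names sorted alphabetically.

def/use:
  n0: {d,i,t} / ∅
  n1: {t} / {d,i}
  n2: {g,v} / {i}
  n3: {d,e,v} / ∅
  n4: {g,t} / {t}
  n5: {e,i} / {d}
  n6: {d,g,v} / {d}
  n7: {e,t} / {t}

Backward fixpoint:
  n0 li=∅ lo={d,i,t}
  n1 li={d,i} lo={d,t}
  n2 li={i,t} lo={t}
  n3 li={t} lo={d,t}
  n4 li={d,t} lo={d,t}
  n5 li={d,t} lo={d,t}
  n6 li={d,t} lo={t}
  n7 li={t} lo=∅

Interference:
  d↔{e,g,i,t}
  e↔{d,t,v}
  g↔{d,t}
  i↔{d,t,v}
  t↔{d,e,g,i,v}
  v↔{e,i,t}

N(i) = ["d", "t", "v"]

Answer: ["d", "t", "v"]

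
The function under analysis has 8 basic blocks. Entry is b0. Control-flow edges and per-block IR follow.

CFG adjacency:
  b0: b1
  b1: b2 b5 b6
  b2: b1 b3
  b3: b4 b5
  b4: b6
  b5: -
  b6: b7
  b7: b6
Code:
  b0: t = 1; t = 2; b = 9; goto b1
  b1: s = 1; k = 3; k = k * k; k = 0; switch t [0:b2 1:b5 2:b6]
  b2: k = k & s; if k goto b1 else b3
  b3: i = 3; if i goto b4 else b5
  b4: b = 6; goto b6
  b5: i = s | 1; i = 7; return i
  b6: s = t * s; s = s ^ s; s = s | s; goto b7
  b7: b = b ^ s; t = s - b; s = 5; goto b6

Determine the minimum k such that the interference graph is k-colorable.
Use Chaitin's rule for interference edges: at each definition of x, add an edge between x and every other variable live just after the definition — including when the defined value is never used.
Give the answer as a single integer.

Answer: 4

Working:
Block summaries:
  b0: def={b,t} ue=∅
  b1: def={k,s} ue={t}
  b2: def={k} ue={k,s}
  b3: def={i} ue=∅
  b4: def={b} ue=∅
  b5: def={i} ue={s}
  b6: def={s} ue={s,t}
  b7: def={b,s,t} ue={b,s}

Live sets:
  b0: in=∅ out={b,t}
  b1: in={b,t} out={b,k,s,t}
  b2: in={b,k,s,t} out={b,s,t}
  b3: in={s,t} out={s,t}
  b4: in={s,t} out={b,s,t}
  b5: in={s} out=∅
  b6: in={b,s,t} out={b,s}
  b7: in={b,s} out={b,s,t}

Interference:
  b: {k,s,t}
  i: {s,t}
  k: {b,s,t}
  s: {b,i,k,t}
  t: {b,i,k,s}

Chromatic number:
  clique {b,k,s,t} ⇒ need ≥ 4
  assign b→r2 i→r2 k→r3 s→r0 t→r1 — no edge inside a register ⇒ χ ≤ 4
  χ = 4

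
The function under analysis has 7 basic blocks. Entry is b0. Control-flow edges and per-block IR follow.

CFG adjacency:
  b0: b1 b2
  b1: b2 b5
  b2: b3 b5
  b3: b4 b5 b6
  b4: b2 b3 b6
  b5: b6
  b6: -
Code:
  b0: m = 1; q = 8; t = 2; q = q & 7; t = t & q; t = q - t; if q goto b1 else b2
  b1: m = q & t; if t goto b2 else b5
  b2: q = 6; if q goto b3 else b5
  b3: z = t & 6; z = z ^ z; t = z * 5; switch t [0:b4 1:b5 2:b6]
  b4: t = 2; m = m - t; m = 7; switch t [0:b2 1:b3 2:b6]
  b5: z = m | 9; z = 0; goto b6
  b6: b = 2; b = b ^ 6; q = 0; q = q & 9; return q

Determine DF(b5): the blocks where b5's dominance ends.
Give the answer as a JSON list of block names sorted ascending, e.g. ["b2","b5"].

idom tree: b1←b0 b2←b0 b3←b2 b4←b3 b5←b0 b6←b0
Dom at joins:
  b2: preds {b0,b1,b4}: {b0} ∩ {b0,b1} ∩ {b0,b2,b3,b4} = {b0}; idom=b0
  b3: preds {b2,b4}: {b0,b2} ∩ {b0,b2,b3,b4} = {b0,b2}; idom=b2
  b5: preds {b1,b2,b3}: {b0,b1} ∩ {b0,b2} ∩ {b0,b2,b3} = {b0}; idom=b0
  b6: preds {b3,b4,b5}: {b0,b2,b3} ∩ {b0,b2,b3,b4} ∩ {b0,b5} = {b0}; idom=b0

DF walk-up:
  join b2 pred b0: · stop@b0
  join b2 pred b1: b1 stop@b0
  join b2 pred b4: b4→b3→b2 stop@b0
  join b3 pred b2: · stop@b2
  join b3 pred b4: b4→b3 stop@b2
  join b5 pred b1: b1 stop@b0
  join b5 pred b2: b2 stop@b0
  join b5 pred b3: b3→b2 stop@b0
  join b6 pred b3: b3→b2 stop@b0
  join b6 pred b4: b4→b3→b2 stop@b0
  join b6 pred b5: b5 stop@b0
  b0 → ∅
  b1 → {b2,b5}
  b2 → {b2,b5,b6}
  b3 → {b2,b3,b5,b6}
  b4 → {b2,b3,b6}
  b5 → {b6}
  b6 → ∅

DF(b5) = ["b6"]

Answer: ["b6"]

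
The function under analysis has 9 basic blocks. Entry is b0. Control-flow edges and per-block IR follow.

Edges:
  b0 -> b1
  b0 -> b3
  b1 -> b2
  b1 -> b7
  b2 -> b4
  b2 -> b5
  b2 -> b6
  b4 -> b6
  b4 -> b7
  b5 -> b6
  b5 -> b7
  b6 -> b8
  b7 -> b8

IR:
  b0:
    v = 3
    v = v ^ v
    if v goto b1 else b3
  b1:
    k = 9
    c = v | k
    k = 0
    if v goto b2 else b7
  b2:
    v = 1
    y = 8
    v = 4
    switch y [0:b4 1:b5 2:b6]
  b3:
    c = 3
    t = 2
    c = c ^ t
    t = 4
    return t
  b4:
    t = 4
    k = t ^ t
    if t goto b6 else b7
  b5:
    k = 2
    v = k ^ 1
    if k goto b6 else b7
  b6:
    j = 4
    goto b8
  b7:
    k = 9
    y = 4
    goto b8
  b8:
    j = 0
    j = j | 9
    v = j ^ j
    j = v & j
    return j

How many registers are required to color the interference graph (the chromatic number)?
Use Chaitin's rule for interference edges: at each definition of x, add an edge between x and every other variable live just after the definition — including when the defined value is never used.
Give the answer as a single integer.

Block summaries:
  b0: def={v} ue=∅
  b1: def={c,k} ue={v}
  b2: def={v,y} ue=∅
  b3: def={c,t} ue=∅
  b4: def={k,t} ue=∅
  b5: def={k,v} ue=∅
  b6: def={j} ue=∅
  b7: def={k,y} ue=∅
  b8: def={j,v} ue=∅

Backward fixpoint:
  live b0: ∅→{v}
  live b1: {v}→∅
  live b2: ∅→∅
  live b3: ∅→∅
  live b4: ∅→∅
  live b5: ∅→∅
  live b6: ∅→∅
  live b7: ∅→∅
  live b8: ∅→∅

Interference:
  c↔{t,v}
  j↔{v}
  k↔{t,v}
  t↔{c,k}
  v↔{c,j,k,y}
  y↔{v}

Chromatic number:
  clique {c,t} ⇒ need ≥ 2
  assign c→R1 j→R1 k→R1 t→R0 v→R0 y→R1 — no edge inside a register ⇒ χ ≤ 2
  χ = 2

Answer: 2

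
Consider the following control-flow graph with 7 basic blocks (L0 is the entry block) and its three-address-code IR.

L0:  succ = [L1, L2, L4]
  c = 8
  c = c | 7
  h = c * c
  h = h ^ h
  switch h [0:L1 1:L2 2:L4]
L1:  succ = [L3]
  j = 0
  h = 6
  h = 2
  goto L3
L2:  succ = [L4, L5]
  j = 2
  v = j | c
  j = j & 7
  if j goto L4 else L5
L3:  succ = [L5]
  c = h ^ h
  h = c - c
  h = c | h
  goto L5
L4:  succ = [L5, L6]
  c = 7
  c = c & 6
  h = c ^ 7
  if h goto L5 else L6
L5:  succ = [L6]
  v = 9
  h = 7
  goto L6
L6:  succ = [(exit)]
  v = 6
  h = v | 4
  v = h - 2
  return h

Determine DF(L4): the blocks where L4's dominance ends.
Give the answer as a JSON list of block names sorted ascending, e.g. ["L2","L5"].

idom tree: L1←L0 L2←L0 L3←L1 L4←L0 L5←L0 L6←L0
Dom∩ at merges:
  L4: preds {L0,L2}: {L0} ∩ {L0,L2} = {L0}; idom=L0
  L5: preds {L2,L3,L4}: {L0,L2} ∩ {L0,L1,L3} ∩ {L0,L4} = {L0}; idom=L0
  L6: preds {L4,L5}: {L0,L4} ∩ {L0,L5} = {L0}; idom=L0

DF walk-up:
  L4←L0: walk · to L0
  L4←L2: walk L2 to L0
  L5←L2: walk L2 to L0
  L5←L3: walk L3→L1 to L0
  L5←L4: walk L4 to L0
  L6←L4: walk L4 to L0
  L6←L5: walk L5 to L0
  L0: DF=∅
  L1: DF={L5}
  L2: DF={L4,L5}
  L3: DF={L5}
  L4: DF={L5,L6}
  L5: DF={L6}
  L6: DF=∅

DF(L4) = ["L5", "L6"]

Answer: ["L5", "L6"]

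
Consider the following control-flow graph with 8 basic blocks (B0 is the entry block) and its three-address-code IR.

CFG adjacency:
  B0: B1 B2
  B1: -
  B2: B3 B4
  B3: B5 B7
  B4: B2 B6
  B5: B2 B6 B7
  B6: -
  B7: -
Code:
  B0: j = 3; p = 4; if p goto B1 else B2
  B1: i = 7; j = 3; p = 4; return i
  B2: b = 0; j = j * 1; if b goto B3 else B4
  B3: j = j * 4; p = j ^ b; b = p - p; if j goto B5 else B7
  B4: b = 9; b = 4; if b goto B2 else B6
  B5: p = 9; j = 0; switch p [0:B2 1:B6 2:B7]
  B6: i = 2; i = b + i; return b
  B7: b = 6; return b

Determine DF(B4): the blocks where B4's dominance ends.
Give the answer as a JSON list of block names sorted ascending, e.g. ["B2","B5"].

Answer: ["B2", "B6"]

Derivation:
idom tree: B1←B0 B2←B0 B3←B2 B4←B2 B5←B3 B6←B2 B7←B3
Dom at joins:
  B2: preds {B0,B4,B5}: {B0} ∩ {B0,B2,B4} ∩ {B0,B2,B3,B5} = {B0}; idom=B0
  B6: preds {B4,B5}: {B0,B2,B4} ∩ {B0,B2,B3,B5} = {B0,B2}; idom=B2
  B7: preds {B3,B5}: {B0,B2,B3} ∩ {B0,B2,B3,B5} = {B0,B2,B3}; idom=B3

DF walk-up:
  join B2 pred B0: · stop@B0
  join B2 pred B4: B4→B2 stop@B0
  join B2 pred B5: B5→B3→B2 stop@B0
  join B6 pred B4: B4 stop@B2
  join B6 pred B5: B5→B3 stop@B2
  join B7 pred B3: · stop@B3
  join B7 pred B5: B5 stop@B3
  B0: DF=∅
  B1: DF=∅
  B2: DF={B2}
  B3: DF={B2,B6}
  B4: DF={B2,B6}
  B5: DF={B2,B6,B7}
  B6: DF=∅
  B7: DF=∅

DF(B4) = ["B2", "B6"]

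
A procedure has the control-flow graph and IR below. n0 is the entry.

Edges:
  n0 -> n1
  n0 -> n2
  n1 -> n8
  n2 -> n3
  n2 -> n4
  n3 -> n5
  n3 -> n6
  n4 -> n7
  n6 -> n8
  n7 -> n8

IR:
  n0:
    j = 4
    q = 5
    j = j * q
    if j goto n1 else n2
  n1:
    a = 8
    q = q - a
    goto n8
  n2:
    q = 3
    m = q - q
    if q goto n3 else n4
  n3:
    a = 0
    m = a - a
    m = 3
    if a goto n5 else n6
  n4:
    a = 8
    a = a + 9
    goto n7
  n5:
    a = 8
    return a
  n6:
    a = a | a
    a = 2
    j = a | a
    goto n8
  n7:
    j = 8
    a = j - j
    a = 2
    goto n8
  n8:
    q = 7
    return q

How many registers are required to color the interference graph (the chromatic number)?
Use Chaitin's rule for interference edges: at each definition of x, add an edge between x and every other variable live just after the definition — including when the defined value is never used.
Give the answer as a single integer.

Answer: 3

Working:
def/use:
  n0: def={j,q} ue=∅
  n1: def={a,q} ue={q}
  n2: def={m,q} ue=∅
  n3: def={a,m} ue=∅
  n4: def={a} ue=∅
  n5: def={a} ue=∅
  n6: def={a,j} ue={a}
  n7: def={a,j} ue=∅
  n8: def={q} ue=∅

Liveness:
  live n0: ∅→{q}
  live n1: {q}→∅
  live n2: ∅→∅
  live n3: ∅→{a}
  live n4: ∅→∅
  live n5: ∅→∅
  live n6: {a}→∅
  live n7: ∅→∅
  live n8: ∅→∅

Conflict graph:
  a↔{m,q}
  j↔{q}
  m↔{a,q}
  q↔{a,j,m}

Registers:
  lower bound: {a,m,q} mutually conflict ⇒ χ ≥ 3
  3-colouring: c0={q}  c1={a,j}  c2={m}
  χ = 3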